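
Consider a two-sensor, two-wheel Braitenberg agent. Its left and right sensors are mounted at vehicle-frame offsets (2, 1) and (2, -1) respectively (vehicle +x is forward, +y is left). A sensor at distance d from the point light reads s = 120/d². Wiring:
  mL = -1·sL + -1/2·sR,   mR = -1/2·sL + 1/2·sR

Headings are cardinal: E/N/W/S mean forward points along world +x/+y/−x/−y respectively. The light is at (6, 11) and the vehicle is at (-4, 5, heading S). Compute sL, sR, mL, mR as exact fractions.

left sensor world pos  = (-3, 3); dL² = 145
right sensor world pos = (-5, 3); dR² = 185
sL = 120/145 = 24/29
sR = 120/185 = 24/37
mL = -1·sL + -1/2·sR = -1236/1073
mR = -1/2·sL + 1/2·sR = -96/1073

24/29 24/37 -1236/1073 -96/1073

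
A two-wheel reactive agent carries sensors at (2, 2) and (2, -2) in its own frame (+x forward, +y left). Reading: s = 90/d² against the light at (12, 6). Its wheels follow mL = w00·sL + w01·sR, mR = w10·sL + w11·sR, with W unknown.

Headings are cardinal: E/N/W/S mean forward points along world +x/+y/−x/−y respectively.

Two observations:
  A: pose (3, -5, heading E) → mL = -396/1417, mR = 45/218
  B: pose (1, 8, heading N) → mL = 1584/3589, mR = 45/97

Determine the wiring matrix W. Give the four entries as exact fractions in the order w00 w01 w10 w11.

obs A: pose=(3,-5,E) → sL=9/13, sR=45/109, mL=-396/1417, mR=45/218
obs B: pose=(1,8,N) → sL=18/37, sR=90/97, mL=1584/3589, mR=45/97
sensor matrix S = [[9/13, 45/109], [18/37, 90/97]]; det S = 2245320/5085613
solve [mL_A; mL_B] = S·[w00; w01] and [mR_A; mR_B] = S·[w10; w11]:
  w00 = -1, w01 = 1, w10 = 0, w11 = 1/2

-1 1 0 1/2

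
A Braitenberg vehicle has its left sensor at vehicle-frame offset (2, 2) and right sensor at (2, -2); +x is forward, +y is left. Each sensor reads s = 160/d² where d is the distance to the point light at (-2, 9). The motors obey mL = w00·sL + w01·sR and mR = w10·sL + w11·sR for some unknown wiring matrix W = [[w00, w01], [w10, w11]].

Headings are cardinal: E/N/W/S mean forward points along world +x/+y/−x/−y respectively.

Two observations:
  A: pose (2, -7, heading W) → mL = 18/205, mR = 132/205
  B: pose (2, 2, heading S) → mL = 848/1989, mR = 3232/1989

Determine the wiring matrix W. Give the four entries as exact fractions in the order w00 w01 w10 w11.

1 -1/2 1/2 1/2

obs A: pose=(2,-7,W) → sL=20/41, sR=4/5, mL=18/205, mR=132/205
obs B: pose=(2,2,S) → sL=160/117, sR=32/17, mL=848/1989, mR=3232/1989
sensor matrix S = [[20/41, 4/5], [160/117, 32/17]]; det S = -14336/81549
solve [mL_A; mL_B] = S·[w00; w01] and [mR_A; mR_B] = S·[w10; w11]:
  w00 = 1, w01 = -1/2, w10 = 1/2, w11 = 1/2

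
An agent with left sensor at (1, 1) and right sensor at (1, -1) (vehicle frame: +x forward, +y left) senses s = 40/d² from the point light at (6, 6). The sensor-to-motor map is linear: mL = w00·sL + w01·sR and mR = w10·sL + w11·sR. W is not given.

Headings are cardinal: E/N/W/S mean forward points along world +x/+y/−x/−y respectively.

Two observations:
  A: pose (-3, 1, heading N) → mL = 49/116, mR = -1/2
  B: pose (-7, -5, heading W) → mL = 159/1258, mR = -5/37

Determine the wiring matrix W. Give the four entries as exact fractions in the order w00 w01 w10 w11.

obs A: pose=(-3,1,N) → sL=10/29, sR=1/2, mL=49/116, mR=-1/2
obs B: pose=(-7,-5,W) → sL=2/17, sR=5/37, mL=159/1258, mR=-5/37
sensor matrix S = [[10/29, 1/2], [2/17, 5/37]]; det S = -223/18241
solve [mL_A; mL_B] = S·[w00; w01] and [mR_A; mR_B] = S·[w10; w11]:
  w00 = 1/2, w01 = 1/2, w10 = 0, w11 = -1

1/2 1/2 0 -1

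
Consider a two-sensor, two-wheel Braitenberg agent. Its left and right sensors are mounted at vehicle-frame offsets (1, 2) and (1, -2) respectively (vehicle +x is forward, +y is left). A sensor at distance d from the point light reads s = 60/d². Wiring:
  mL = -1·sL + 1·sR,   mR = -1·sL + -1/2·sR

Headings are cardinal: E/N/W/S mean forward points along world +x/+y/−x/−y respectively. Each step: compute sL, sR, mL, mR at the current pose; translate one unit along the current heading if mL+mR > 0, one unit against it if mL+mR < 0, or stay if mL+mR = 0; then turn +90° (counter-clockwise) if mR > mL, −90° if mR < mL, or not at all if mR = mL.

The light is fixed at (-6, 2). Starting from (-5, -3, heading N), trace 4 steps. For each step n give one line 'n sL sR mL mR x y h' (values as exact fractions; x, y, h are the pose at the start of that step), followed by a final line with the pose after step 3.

0 60/17 12/5 -96/85 -402/85 -5 -3 N
1 3 15/17 -36/17 -117/34 -5 -4 E
2 60/53 60/53 0 -90/53 -6 -4 S
3 6/5 6 24/5 -21/5 -6 -3 W
final -7 -3 N

n=0: pose=(-5,-3,N); sL=60/17, sR=12/5; mL=-96/85, mR=-402/85; mL+mR=-498/85 → advance -1; mR−mL=-18/5 → turn -1·90°
n=1: pose=(-5,-4,E); sL=3, sR=15/17; mL=-36/17, mR=-117/34; mL+mR=-189/34 → advance -1; mR−mL=-45/34 → turn -1·90°
n=2: pose=(-6,-4,S); sL=60/53, sR=60/53; mL=0, mR=-90/53; mL+mR=-90/53 → advance -1; mR−mL=-90/53 → turn -1·90°
n=3: pose=(-6,-3,W); sL=6/5, sR=6; mL=24/5, mR=-21/5; mL+mR=3/5 → advance +1; mR−mL=-9 → turn -1·90°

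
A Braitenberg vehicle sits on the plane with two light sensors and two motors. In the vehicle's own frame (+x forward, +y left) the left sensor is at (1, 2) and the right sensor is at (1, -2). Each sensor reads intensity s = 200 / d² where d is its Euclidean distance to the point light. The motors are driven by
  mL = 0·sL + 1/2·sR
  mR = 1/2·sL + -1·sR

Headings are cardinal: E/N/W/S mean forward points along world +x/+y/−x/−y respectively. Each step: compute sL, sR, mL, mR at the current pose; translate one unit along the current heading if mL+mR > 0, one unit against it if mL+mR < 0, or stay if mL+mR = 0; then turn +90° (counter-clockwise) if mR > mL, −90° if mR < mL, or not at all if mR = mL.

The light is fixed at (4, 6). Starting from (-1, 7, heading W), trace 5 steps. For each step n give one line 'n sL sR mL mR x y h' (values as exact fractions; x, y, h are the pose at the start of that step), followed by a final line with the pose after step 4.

n=0: pose=(-1,7,W); sL=200/37, sR=40/9; mL=20/9, mR=-580/333; mL+mR=160/333 → advance +1; mR−mL=-440/111 → turn -1·90°
n=1: pose=(-2,7,N); sL=50/17, sR=10; mL=5, mR=-145/17; mL+mR=-60/17 → advance -1; mR−mL=-230/17 → turn -1·90°
n=2: pose=(-2,6,E); sL=200/29, sR=200/29; mL=100/29, mR=-100/29; mL+mR=0 → advance +0; mR−mL=-200/29 → turn -1·90°
n=3: pose=(-2,6,S); sL=200/17, sR=40/13; mL=20/13, mR=620/221; mL+mR=960/221 → advance +1; mR−mL=280/221 → turn +1·90°
n=4: pose=(-2,5,E); sL=100/13, sR=100/17; mL=50/17, mR=-450/221; mL+mR=200/221 → advance +1; mR−mL=-1100/221 → turn -1·90°

0 200/37 40/9 20/9 -580/333 -1 7 W
1 50/17 10 5 -145/17 -2 7 N
2 200/29 200/29 100/29 -100/29 -2 6 E
3 200/17 40/13 20/13 620/221 -2 6 S
4 100/13 100/17 50/17 -450/221 -2 5 E
final -1 5 S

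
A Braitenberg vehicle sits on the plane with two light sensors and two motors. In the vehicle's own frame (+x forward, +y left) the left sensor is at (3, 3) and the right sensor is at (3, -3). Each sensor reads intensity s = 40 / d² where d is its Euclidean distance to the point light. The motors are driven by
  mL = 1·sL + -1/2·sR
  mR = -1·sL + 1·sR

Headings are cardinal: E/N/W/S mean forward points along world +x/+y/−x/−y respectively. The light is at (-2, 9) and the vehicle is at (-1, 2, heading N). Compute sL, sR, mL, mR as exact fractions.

left sensor world pos  = (-4, 5); dL² = 20
right sensor world pos = (2, 5); dR² = 32
sL = 40/20 = 2
sR = 40/32 = 5/4
mL = 1·sL + -1/2·sR = 11/8
mR = -1·sL + 1·sR = -3/4

2 5/4 11/8 -3/4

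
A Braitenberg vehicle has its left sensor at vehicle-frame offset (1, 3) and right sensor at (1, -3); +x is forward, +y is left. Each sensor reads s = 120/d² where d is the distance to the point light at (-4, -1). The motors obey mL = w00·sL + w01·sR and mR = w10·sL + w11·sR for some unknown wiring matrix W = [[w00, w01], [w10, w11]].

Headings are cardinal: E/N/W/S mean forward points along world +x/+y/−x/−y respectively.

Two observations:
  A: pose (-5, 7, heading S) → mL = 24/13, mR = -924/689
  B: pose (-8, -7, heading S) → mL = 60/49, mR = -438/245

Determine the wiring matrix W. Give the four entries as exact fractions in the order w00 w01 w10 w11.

0 1 -1 1/2

obs A: pose=(-5,7,S) → sL=120/53, sR=24/13, mL=24/13, mR=-924/689
obs B: pose=(-8,-7,S) → sL=12/5, sR=60/49, mL=60/49, mR=-438/245
sensor matrix S = [[120/53, 24/13], [12/5, 60/49]]; det S = -279936/168805
solve [mL_A; mL_B] = S·[w00; w01] and [mR_A; mR_B] = S·[w10; w11]:
  w00 = 0, w01 = 1, w10 = -1, w11 = 1/2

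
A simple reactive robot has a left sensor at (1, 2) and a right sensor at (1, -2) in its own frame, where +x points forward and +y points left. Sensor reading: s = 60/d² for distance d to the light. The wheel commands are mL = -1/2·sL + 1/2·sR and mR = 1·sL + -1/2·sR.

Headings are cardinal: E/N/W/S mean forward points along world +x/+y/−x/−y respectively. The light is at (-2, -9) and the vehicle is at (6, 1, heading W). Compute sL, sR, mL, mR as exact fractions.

60/113 60/193 -2400/21809 8190/21809

left sensor world pos  = (5, -1); dL² = 113
right sensor world pos = (5, 3); dR² = 193
sL = 60/113 = 60/113
sR = 60/193 = 60/193
mL = -1/2·sL + 1/2·sR = -2400/21809
mR = 1·sL + -1/2·sR = 8190/21809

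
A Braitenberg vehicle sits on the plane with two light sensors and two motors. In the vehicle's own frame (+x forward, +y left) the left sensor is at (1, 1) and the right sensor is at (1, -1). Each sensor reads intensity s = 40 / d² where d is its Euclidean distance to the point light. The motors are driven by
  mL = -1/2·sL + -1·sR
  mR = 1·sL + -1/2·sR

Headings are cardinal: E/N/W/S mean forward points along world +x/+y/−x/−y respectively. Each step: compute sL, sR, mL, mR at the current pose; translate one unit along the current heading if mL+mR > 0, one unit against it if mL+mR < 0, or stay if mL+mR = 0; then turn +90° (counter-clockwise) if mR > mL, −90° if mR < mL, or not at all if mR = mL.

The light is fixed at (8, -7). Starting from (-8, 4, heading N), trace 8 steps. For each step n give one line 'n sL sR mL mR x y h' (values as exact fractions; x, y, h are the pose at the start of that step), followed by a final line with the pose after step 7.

n=0: pose=(-8,4,N); sL=40/433, sR=40/369; mL=-24700/159777, mR=6100/159777; mL+mR=-6200/53259 → advance -1; mR−mL=30800/159777 → turn +1·90°
n=1: pose=(-8,3,W); sL=4/37, sR=4/41; mL=-230/1517, mR=90/1517; mL+mR=-140/1517 → advance -1; mR−mL=320/1517 → turn +1·90°
n=2: pose=(-7,3,S); sL=40/277, sR=40/337; mL=-17820/93349, mR=7940/93349; mL+mR=-9880/93349 → advance -1; mR−mL=25760/93349 → turn +1·90°
n=3: pose=(-7,4,E); sL=2/17, sR=5/37; mL=-122/629, mR=63/1258; mL+mR=-181/1258 → advance -1; mR−mL=307/1258 → turn +1·90°
n=4: pose=(-8,4,N); sL=40/433, sR=40/369; mL=-24700/159777, mR=6100/159777; mL+mR=-6200/53259 → advance -1; mR−mL=30800/159777 → turn +1·90°
n=5: pose=(-8,3,W); sL=4/37, sR=4/41; mL=-230/1517, mR=90/1517; mL+mR=-140/1517 → advance -1; mR−mL=320/1517 → turn +1·90°
n=6: pose=(-7,3,S); sL=40/277, sR=40/337; mL=-17820/93349, mR=7940/93349; mL+mR=-9880/93349 → advance -1; mR−mL=25760/93349 → turn +1·90°
n=7: pose=(-7,4,E); sL=2/17, sR=5/37; mL=-122/629, mR=63/1258; mL+mR=-181/1258 → advance -1; mR−mL=307/1258 → turn +1·90°

0 40/433 40/369 -24700/159777 6100/159777 -8 4 N
1 4/37 4/41 -230/1517 90/1517 -8 3 W
2 40/277 40/337 -17820/93349 7940/93349 -7 3 S
3 2/17 5/37 -122/629 63/1258 -7 4 E
4 40/433 40/369 -24700/159777 6100/159777 -8 4 N
5 4/37 4/41 -230/1517 90/1517 -8 3 W
6 40/277 40/337 -17820/93349 7940/93349 -7 3 S
7 2/17 5/37 -122/629 63/1258 -7 4 E
final -8 4 N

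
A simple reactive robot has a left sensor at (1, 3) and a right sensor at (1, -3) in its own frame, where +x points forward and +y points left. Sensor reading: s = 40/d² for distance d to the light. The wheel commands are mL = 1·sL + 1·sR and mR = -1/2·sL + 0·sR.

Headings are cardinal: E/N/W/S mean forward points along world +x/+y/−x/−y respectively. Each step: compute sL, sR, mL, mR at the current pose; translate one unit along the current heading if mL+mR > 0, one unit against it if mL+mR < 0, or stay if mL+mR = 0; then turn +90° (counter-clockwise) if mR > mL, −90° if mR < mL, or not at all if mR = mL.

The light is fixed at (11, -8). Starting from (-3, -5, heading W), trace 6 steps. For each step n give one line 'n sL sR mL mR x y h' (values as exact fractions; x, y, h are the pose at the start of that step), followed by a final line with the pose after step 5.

n=0: pose=(-3,-5,W); sL=8/45, sR=40/261; mL=48/145, mR=-4/45; mL+mR=316/1305 → advance +1; mR−mL=-548/1305 → turn -1·90°
n=1: pose=(-4,-5,N); sL=2/17, sR=1/4; mL=25/68, mR=-1/17; mL+mR=21/68 → advance +1; mR−mL=-29/68 → turn -1·90°
n=2: pose=(-4,-4,E); sL=8/49, sR=40/197; mL=3536/9653, mR=-4/49; mL+mR=2748/9653 → advance +1; mR−mL=-4324/9653 → turn -1·90°
n=3: pose=(-3,-4,S); sL=4/13, sR=20/149; mL=856/1937, mR=-2/13; mL+mR=558/1937 → advance +1; mR−mL=-1154/1937 → turn -1·90°
n=4: pose=(-3,-5,W); sL=8/45, sR=40/261; mL=48/145, mR=-4/45; mL+mR=316/1305 → advance +1; mR−mL=-548/1305 → turn -1·90°
n=5: pose=(-4,-5,N); sL=2/17, sR=1/4; mL=25/68, mR=-1/17; mL+mR=21/68 → advance +1; mR−mL=-29/68 → turn -1·90°

0 8/45 40/261 48/145 -4/45 -3 -5 W
1 2/17 1/4 25/68 -1/17 -4 -5 N
2 8/49 40/197 3536/9653 -4/49 -4 -4 E
3 4/13 20/149 856/1937 -2/13 -3 -4 S
4 8/45 40/261 48/145 -4/45 -3 -5 W
5 2/17 1/4 25/68 -1/17 -4 -5 N
final -4 -4 E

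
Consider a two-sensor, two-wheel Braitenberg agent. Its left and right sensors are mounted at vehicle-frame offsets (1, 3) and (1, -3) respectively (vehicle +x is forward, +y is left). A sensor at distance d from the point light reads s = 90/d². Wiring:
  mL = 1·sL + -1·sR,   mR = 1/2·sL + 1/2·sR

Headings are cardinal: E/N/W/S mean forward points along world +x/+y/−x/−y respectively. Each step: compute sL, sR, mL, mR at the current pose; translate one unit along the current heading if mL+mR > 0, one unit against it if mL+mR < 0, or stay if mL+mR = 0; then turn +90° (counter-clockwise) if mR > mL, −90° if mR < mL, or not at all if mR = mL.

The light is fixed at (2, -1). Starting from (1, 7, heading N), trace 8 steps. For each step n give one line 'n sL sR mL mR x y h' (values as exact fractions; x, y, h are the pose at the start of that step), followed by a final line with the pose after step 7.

0 90/97 18/17 -216/1649 1638/1649 1 7 N
1 9/4 45/74 243/148 423/296 1 8 W
2 18/25 90/101 -432/2525 2034/2525 0 8 N
3 45/29 45/89 2700/2581 2655/2581 0 9 W
4 90/157 90/121 -3240/18997 12510/18997 -1 9 N
5 9/8 45/106 297/424 657/848 -1 10 W
6 90/101 90/149 4320/15049 11250/15049 -2 10 S
7 45/89 45/29 -2700/2581 2655/2581 -2 9 E
final -3 9 N

n=0: pose=(1,7,N); sL=90/97, sR=18/17; mL=-216/1649, mR=1638/1649; mL+mR=1422/1649 → advance +1; mR−mL=1854/1649 → turn +1·90°
n=1: pose=(1,8,W); sL=9/4, sR=45/74; mL=243/148, mR=423/296; mL+mR=909/296 → advance +1; mR−mL=-63/296 → turn -1·90°
n=2: pose=(0,8,N); sL=18/25, sR=90/101; mL=-432/2525, mR=2034/2525; mL+mR=1602/2525 → advance +1; mR−mL=2466/2525 → turn +1·90°
n=3: pose=(0,9,W); sL=45/29, sR=45/89; mL=2700/2581, mR=2655/2581; mL+mR=5355/2581 → advance +1; mR−mL=-45/2581 → turn -1·90°
n=4: pose=(-1,9,N); sL=90/157, sR=90/121; mL=-3240/18997, mR=12510/18997; mL+mR=9270/18997 → advance +1; mR−mL=15750/18997 → turn +1·90°
n=5: pose=(-1,10,W); sL=9/8, sR=45/106; mL=297/424, mR=657/848; mL+mR=1251/848 → advance +1; mR−mL=63/848 → turn +1·90°
n=6: pose=(-2,10,S); sL=90/101, sR=90/149; mL=4320/15049, mR=11250/15049; mL+mR=15570/15049 → advance +1; mR−mL=6930/15049 → turn +1·90°
n=7: pose=(-2,9,E); sL=45/89, sR=45/29; mL=-2700/2581, mR=2655/2581; mL+mR=-45/2581 → advance -1; mR−mL=5355/2581 → turn +1·90°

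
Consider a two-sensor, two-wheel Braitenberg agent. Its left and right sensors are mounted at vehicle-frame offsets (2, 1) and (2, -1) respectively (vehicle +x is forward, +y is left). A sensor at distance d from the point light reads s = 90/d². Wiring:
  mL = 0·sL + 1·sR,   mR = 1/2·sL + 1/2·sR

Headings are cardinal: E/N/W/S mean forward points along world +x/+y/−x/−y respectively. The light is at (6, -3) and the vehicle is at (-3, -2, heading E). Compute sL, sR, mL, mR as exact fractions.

left sensor world pos  = (-1, -1); dL² = 53
right sensor world pos = (-1, -3); dR² = 49
sL = 90/53 = 90/53
sR = 90/49 = 90/49
mL = 0·sL + 1·sR = 90/49
mR = 1/2·sL + 1/2·sR = 4590/2597

90/53 90/49 90/49 4590/2597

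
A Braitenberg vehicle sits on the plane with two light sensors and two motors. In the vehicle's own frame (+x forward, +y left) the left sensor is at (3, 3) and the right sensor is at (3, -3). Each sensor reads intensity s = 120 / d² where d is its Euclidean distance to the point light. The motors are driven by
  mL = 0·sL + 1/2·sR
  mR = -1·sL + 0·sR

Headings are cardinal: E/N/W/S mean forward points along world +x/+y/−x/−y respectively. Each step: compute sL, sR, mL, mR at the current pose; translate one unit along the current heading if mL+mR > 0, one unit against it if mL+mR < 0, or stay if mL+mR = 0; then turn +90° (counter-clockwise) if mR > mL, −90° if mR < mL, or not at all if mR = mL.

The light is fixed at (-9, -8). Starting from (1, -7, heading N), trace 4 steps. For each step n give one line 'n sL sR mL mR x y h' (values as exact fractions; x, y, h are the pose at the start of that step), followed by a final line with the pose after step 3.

n=0: pose=(1,-7,N); sL=24/13, sR=24/37; mL=12/37, mR=-24/13; mL+mR=-732/481 → advance -1; mR−mL=-1044/481 → turn -1·90°
n=1: pose=(1,-8,E); sL=60/89, sR=60/89; mL=30/89, mR=-60/89; mL+mR=-30/89 → advance -1; mR−mL=-90/89 → turn -1·90°
n=2: pose=(0,-8,S); sL=40/51, sR=8/3; mL=4/3, mR=-40/51; mL+mR=28/51 → advance +1; mR−mL=-36/17 → turn -1·90°
n=3: pose=(0,-9,W); sL=30/13, sR=3; mL=3/2, mR=-30/13; mL+mR=-21/26 → advance -1; mR−mL=-99/26 → turn -1·90°

0 24/13 24/37 12/37 -24/13 1 -7 N
1 60/89 60/89 30/89 -60/89 1 -8 E
2 40/51 8/3 4/3 -40/51 0 -8 S
3 30/13 3 3/2 -30/13 0 -9 W
final 1 -9 N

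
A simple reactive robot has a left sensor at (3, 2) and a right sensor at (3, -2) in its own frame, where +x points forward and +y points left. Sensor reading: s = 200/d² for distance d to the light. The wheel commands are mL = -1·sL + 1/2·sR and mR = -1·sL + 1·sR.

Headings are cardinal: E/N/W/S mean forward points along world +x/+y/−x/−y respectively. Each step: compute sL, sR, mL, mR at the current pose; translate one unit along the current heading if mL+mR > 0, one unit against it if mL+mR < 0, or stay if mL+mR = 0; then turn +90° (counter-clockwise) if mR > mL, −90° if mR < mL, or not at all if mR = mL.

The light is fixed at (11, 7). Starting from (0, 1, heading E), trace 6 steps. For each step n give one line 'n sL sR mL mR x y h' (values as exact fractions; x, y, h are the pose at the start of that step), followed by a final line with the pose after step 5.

0 5/2 25/16 -55/32 -15/16 0 1 E
1 40/41 200/109 -260/4469 3840/4469 -1 1 N
2 100/137 100/117 -4850/16029 2000/16029 -1 2 W
3 40/29 200/233 -6420/6757 -3520/6757 0 2 S
4 50/17 2 -33/17 -16/17 0 3 E
5 200/197 200/101 -500/19897 19200/19897 -1 3 N
final -1 4 W

n=0: pose=(0,1,E); sL=5/2, sR=25/16; mL=-55/32, mR=-15/16; mL+mR=-85/32 → advance -1; mR−mL=25/32 → turn +1·90°
n=1: pose=(-1,1,N); sL=40/41, sR=200/109; mL=-260/4469, mR=3840/4469; mL+mR=3580/4469 → advance +1; mR−mL=100/109 → turn +1·90°
n=2: pose=(-1,2,W); sL=100/137, sR=100/117; mL=-4850/16029, mR=2000/16029; mL+mR=-950/5343 → advance -1; mR−mL=50/117 → turn +1·90°
n=3: pose=(0,2,S); sL=40/29, sR=200/233; mL=-6420/6757, mR=-3520/6757; mL+mR=-9940/6757 → advance -1; mR−mL=100/233 → turn +1·90°
n=4: pose=(0,3,E); sL=50/17, sR=2; mL=-33/17, mR=-16/17; mL+mR=-49/17 → advance -1; mR−mL=1 → turn +1·90°
n=5: pose=(-1,3,N); sL=200/197, sR=200/101; mL=-500/19897, mR=19200/19897; mL+mR=18700/19897 → advance +1; mR−mL=100/101 → turn +1·90°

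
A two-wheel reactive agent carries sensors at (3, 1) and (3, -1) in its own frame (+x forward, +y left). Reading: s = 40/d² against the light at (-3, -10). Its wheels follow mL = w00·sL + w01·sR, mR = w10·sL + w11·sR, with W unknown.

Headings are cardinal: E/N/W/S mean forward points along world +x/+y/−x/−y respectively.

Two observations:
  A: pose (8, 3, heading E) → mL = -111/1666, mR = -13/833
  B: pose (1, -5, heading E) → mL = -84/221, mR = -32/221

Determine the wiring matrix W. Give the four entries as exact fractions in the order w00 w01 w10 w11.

obs A: pose=(8,3,E) → sL=5/49, sR=2/17, mL=-111/1666, mR=-13/833
obs B: pose=(1,-5,E) → sL=8/17, sR=8/13, mL=-84/221, mR=-32/221
sensor matrix S = [[5/49, 2/17], [8/17, 8/13]]; det S = 1368/184093
solve [mL_A; mL_B] = S·[w00; w01] and [mR_A; mR_B] = S·[w10; w11]:
  w00 = 1/2, w01 = -1, w10 = 1, w11 = -1

1/2 -1 1 -1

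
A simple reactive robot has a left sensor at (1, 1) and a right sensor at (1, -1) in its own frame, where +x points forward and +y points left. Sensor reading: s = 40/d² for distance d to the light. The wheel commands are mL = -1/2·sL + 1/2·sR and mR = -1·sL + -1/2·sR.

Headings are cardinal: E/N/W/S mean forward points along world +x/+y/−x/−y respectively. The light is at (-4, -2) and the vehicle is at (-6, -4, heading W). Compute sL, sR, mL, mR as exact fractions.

20/9 4 8/9 -38/9

left sensor world pos  = (-7, -5); dL² = 18
right sensor world pos = (-7, -3); dR² = 10
sL = 40/18 = 20/9
sR = 40/10 = 4
mL = -1/2·sL + 1/2·sR = 8/9
mR = -1·sL + -1/2·sR = -38/9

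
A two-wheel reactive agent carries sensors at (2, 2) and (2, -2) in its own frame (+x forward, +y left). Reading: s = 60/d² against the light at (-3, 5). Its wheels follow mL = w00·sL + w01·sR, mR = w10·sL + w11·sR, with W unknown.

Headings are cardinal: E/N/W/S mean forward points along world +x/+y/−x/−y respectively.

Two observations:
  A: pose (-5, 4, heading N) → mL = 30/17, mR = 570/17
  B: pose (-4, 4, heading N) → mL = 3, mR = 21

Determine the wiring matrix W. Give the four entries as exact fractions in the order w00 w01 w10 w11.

obs A: pose=(-5,4,N) → sL=60/17, sR=60, mL=30/17, mR=570/17
obs B: pose=(-4,4,N) → sL=6, sR=30, mL=3, mR=21
sensor matrix S = [[60/17, 60], [6, 30]]; det S = -4320/17
solve [mL_A; mL_B] = S·[w00; w01] and [mR_A; mR_B] = S·[w10; w11]:
  w00 = 1/2, w01 = 0, w10 = 1, w11 = 1/2

1/2 0 1 1/2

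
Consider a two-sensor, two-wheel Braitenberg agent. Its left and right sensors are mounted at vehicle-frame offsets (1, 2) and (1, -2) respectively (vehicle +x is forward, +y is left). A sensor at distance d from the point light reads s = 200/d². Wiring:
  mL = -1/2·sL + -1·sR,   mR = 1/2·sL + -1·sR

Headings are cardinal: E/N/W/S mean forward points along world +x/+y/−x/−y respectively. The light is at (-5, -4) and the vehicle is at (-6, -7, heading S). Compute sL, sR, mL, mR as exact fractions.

200/17 8 -236/17 -36/17

left sensor world pos  = (-4, -8); dL² = 17
right sensor world pos = (-8, -8); dR² = 25
sL = 200/17 = 200/17
sR = 200/25 = 8
mL = -1/2·sL + -1·sR = -236/17
mR = 1/2·sL + -1·sR = -36/17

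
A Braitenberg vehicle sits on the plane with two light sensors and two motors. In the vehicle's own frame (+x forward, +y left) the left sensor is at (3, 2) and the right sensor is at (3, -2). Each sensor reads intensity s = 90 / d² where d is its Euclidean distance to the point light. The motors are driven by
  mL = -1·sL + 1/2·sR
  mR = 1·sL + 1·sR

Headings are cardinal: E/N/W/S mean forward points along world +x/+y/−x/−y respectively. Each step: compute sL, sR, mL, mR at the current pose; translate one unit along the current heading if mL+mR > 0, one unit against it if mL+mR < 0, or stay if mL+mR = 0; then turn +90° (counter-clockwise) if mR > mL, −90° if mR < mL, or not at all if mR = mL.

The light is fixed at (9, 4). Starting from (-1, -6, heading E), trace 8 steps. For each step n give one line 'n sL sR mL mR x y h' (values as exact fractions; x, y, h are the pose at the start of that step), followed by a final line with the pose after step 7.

0 90/113 90/193 -12285/21809 27540/21809 -1 -6 E
1 9/17 45/49 -117/1666 1206/833 0 -6 N
2 18/53 90/193 -1089/10229 8244/10229 0 -5 W
3 45/104 5/16 -115/416 155/208 -1 -5 S
4 90/113 90/193 -12285/21809 27540/21809 -1 -6 E
5 9/17 45/49 -117/1666 1206/833 0 -6 N
6 18/53 90/193 -1089/10229 8244/10229 0 -5 W
7 45/104 5/16 -115/416 155/208 -1 -5 S
final -1 -6 E

n=0: pose=(-1,-6,E); sL=90/113, sR=90/193; mL=-12285/21809, mR=27540/21809; mL+mR=135/193 → advance +1; mR−mL=39825/21809 → turn +1·90°
n=1: pose=(0,-6,N); sL=9/17, sR=45/49; mL=-117/1666, mR=1206/833; mL+mR=135/98 → advance +1; mR−mL=2529/1666 → turn +1·90°
n=2: pose=(0,-5,W); sL=18/53, sR=90/193; mL=-1089/10229, mR=8244/10229; mL+mR=135/193 → advance +1; mR−mL=9333/10229 → turn +1·90°
n=3: pose=(-1,-5,S); sL=45/104, sR=5/16; mL=-115/416, mR=155/208; mL+mR=15/32 → advance +1; mR−mL=425/416 → turn +1·90°
n=4: pose=(-1,-6,E); sL=90/113, sR=90/193; mL=-12285/21809, mR=27540/21809; mL+mR=135/193 → advance +1; mR−mL=39825/21809 → turn +1·90°
n=5: pose=(0,-6,N); sL=9/17, sR=45/49; mL=-117/1666, mR=1206/833; mL+mR=135/98 → advance +1; mR−mL=2529/1666 → turn +1·90°
n=6: pose=(0,-5,W); sL=18/53, sR=90/193; mL=-1089/10229, mR=8244/10229; mL+mR=135/193 → advance +1; mR−mL=9333/10229 → turn +1·90°
n=7: pose=(-1,-5,S); sL=45/104, sR=5/16; mL=-115/416, mR=155/208; mL+mR=15/32 → advance +1; mR−mL=425/416 → turn +1·90°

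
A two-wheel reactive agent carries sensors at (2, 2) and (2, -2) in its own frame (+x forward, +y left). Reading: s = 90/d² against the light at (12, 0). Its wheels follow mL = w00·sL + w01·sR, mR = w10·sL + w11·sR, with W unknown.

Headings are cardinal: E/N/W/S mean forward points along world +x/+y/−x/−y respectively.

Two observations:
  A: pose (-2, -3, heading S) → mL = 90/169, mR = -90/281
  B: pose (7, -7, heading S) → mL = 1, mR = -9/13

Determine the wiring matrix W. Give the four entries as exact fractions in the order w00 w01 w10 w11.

obs A: pose=(-2,-3,S) → sL=90/169, sR=90/281, mL=90/169, mR=-90/281
obs B: pose=(7,-7,S) → sL=1, sR=9/13, mL=1, mR=-9/13
sensor matrix S = [[90/169, 90/281], [1, 9/13]]; det S = 29880/617357
solve [mL_A; mL_B] = S·[w00; w01] and [mR_A; mR_B] = S·[w10; w11]:
  w00 = 1, w01 = 0, w10 = 0, w11 = -1

1 0 0 -1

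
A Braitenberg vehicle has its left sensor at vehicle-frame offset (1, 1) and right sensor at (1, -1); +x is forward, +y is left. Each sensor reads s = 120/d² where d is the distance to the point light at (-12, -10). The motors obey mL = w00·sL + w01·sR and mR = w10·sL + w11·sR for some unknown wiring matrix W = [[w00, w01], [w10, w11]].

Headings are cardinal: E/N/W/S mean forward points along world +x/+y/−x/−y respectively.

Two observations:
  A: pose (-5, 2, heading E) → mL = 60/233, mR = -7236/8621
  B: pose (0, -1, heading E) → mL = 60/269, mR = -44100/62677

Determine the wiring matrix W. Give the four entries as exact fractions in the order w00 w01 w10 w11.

obs A: pose=(-5,2,E) → sL=120/233, sR=24/37, mL=60/233, mR=-7236/8621
obs B: pose=(0,-1,E) → sL=120/269, sR=120/233, mL=60/269, mR=-44100/62677
sensor matrix S = [[120/233, 24/37], [120/269, 120/233]]; det S = -13029120/540338417
solve [mL_A; mL_B] = S·[w00; w01] and [mR_A; mR_B] = S·[w10; w11]:
  w00 = 1/2, w01 = 0, w10 = -1, w11 = -1/2

1/2 0 -1 -1/2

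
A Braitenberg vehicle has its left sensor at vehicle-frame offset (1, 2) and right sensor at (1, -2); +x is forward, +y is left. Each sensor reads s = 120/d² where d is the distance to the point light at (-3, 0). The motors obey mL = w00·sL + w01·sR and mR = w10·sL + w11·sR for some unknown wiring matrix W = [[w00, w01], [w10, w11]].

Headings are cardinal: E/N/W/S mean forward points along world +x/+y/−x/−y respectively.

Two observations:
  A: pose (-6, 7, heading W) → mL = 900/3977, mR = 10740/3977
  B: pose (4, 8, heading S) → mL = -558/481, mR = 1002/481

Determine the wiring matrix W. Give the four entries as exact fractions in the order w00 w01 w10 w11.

1/2 -1 1/2 1

obs A: pose=(-6,7,W) → sL=120/41, sR=120/97, mL=900/3977, mR=10740/3977
obs B: pose=(4,8,S) → sL=12/13, sR=60/37, mL=-558/481, mR=1002/481
sensor matrix S = [[120/41, 120/97], [12/13, 60/37]]; det S = 6894720/1912937
solve [mL_A; mL_B] = S·[w00; w01] and [mR_A; mR_B] = S·[w10; w11]:
  w00 = 1/2, w01 = -1, w10 = 1/2, w11 = 1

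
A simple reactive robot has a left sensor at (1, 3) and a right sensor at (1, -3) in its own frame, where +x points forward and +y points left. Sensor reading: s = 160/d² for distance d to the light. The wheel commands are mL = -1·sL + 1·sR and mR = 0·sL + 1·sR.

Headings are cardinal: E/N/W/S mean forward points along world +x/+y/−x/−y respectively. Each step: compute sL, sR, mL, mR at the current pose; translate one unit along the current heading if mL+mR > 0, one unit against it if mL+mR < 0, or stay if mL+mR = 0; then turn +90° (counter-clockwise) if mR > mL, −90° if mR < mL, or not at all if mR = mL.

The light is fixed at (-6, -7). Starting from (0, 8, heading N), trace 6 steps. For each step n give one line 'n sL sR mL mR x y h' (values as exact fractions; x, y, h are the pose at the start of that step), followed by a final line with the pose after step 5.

0 32/53 160/337 -2304/17861 160/337 0 8 N
1 80/97 80/193 -7680/18721 80/193 0 9 W
2 160/289 160/229 9600/66181 160/229 -1 9 S
3 4/9 8/9 4/9 8/9 -1 8 E
4 32/53 160/337 -2304/17861 160/337 0 8 N
5 80/97 80/193 -7680/18721 80/193 0 9 W
final -1 9 S

n=0: pose=(0,8,N); sL=32/53, sR=160/337; mL=-2304/17861, mR=160/337; mL+mR=6176/17861 → advance +1; mR−mL=32/53 → turn +1·90°
n=1: pose=(0,9,W); sL=80/97, sR=80/193; mL=-7680/18721, mR=80/193; mL+mR=80/18721 → advance +1; mR−mL=80/97 → turn +1·90°
n=2: pose=(-1,9,S); sL=160/289, sR=160/229; mL=9600/66181, mR=160/229; mL+mR=55840/66181 → advance +1; mR−mL=160/289 → turn +1·90°
n=3: pose=(-1,8,E); sL=4/9, sR=8/9; mL=4/9, mR=8/9; mL+mR=4/3 → advance +1; mR−mL=4/9 → turn +1·90°
n=4: pose=(0,8,N); sL=32/53, sR=160/337; mL=-2304/17861, mR=160/337; mL+mR=6176/17861 → advance +1; mR−mL=32/53 → turn +1·90°
n=5: pose=(0,9,W); sL=80/97, sR=80/193; mL=-7680/18721, mR=80/193; mL+mR=80/18721 → advance +1; mR−mL=80/97 → turn +1·90°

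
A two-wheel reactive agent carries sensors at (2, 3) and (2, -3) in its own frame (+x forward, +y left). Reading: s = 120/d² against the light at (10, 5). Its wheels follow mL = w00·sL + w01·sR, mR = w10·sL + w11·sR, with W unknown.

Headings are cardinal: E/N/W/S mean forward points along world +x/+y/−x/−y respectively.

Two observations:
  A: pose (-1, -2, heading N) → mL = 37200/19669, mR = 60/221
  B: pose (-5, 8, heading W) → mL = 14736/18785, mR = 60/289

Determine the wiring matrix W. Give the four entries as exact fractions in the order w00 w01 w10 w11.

1 1 1/2 0

obs A: pose=(-1,-2,N) → sL=120/221, sR=120/89, mL=37200/19669, mR=60/221
obs B: pose=(-5,8,W) → sL=120/289, sR=24/65, mL=14736/18785, mR=60/289
sensor matrix S = [[120/221, 120/89], [120/289, 24/65]]; det S = -1562112/4346849
solve [mL_A; mL_B] = S·[w00; w01] and [mR_A; mR_B] = S·[w10; w11]:
  w00 = 1, w01 = 1, w10 = 1/2, w11 = 0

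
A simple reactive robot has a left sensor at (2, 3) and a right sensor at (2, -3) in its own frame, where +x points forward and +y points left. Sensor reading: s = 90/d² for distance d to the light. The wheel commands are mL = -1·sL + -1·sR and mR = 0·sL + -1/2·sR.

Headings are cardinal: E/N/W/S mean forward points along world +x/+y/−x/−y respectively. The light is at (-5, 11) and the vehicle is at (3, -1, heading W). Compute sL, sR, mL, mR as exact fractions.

left sensor world pos  = (1, -4); dL² = 261
right sensor world pos = (1, 2); dR² = 117
sL = 90/261 = 10/29
sR = 90/117 = 10/13
mL = -1·sL + -1·sR = -420/377
mR = 0·sL + -1/2·sR = -5/13

10/29 10/13 -420/377 -5/13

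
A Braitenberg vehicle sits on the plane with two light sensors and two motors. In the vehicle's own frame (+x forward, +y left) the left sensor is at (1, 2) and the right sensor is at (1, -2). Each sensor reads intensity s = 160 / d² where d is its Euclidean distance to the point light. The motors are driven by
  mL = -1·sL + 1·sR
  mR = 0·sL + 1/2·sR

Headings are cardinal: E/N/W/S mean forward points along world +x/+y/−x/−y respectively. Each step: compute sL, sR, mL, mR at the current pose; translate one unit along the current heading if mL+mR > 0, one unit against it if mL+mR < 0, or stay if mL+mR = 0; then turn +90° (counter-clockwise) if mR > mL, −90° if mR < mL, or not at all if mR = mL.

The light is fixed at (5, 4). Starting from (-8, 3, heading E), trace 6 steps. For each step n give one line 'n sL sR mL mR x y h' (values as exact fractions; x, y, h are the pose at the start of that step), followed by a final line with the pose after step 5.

0 32/29 160/153 -256/4437 80/153 -8 3 E
1 40/49 8/5 192/245 4/5 -7 3 N
2 160/173 160/173 0 80/173 -7 4 W
3 80/61 80/113 -4160/6893 40/113 -8 4 S
4 160/153 32/29 256/4437 16/29 -8 5 E
5 4/5 20/13 48/65 10/13 -7 5 N
final -7 6 W

n=0: pose=(-8,3,E); sL=32/29, sR=160/153; mL=-256/4437, mR=80/153; mL+mR=688/1479 → advance +1; mR−mL=2576/4437 → turn +1·90°
n=1: pose=(-7,3,N); sL=40/49, sR=8/5; mL=192/245, mR=4/5; mL+mR=388/245 → advance +1; mR−mL=4/245 → turn +1·90°
n=2: pose=(-7,4,W); sL=160/173, sR=160/173; mL=0, mR=80/173; mL+mR=80/173 → advance +1; mR−mL=80/173 → turn +1·90°
n=3: pose=(-8,4,S); sL=80/61, sR=80/113; mL=-4160/6893, mR=40/113; mL+mR=-1720/6893 → advance -1; mR−mL=6600/6893 → turn +1·90°
n=4: pose=(-8,5,E); sL=160/153, sR=32/29; mL=256/4437, mR=16/29; mL+mR=2704/4437 → advance +1; mR−mL=2192/4437 → turn +1·90°
n=5: pose=(-7,5,N); sL=4/5, sR=20/13; mL=48/65, mR=10/13; mL+mR=98/65 → advance +1; mR−mL=2/65 → turn +1·90°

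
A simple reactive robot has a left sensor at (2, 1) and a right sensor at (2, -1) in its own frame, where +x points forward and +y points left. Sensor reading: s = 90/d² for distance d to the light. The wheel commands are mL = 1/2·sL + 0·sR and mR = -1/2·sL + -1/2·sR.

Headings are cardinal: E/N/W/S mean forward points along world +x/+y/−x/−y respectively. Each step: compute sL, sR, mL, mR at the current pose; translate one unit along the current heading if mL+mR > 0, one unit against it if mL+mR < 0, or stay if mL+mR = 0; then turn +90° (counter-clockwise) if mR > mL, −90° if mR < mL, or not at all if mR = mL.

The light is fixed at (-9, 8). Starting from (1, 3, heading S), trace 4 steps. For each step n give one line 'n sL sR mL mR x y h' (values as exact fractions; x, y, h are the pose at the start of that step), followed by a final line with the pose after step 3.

0 9/17 9/13 9/34 -135/221 1 3 S
1 90/89 90/73 45/89 -7290/6497 1 4 W
2 45/52 45/74 45/104 -2835/3848 2 4 N
3 18/37 18/41 9/37 -702/1517 2 3 E
final 1 3 S

n=0: pose=(1,3,S); sL=9/17, sR=9/13; mL=9/34, mR=-135/221; mL+mR=-9/26 → advance -1; mR−mL=-387/442 → turn -1·90°
n=1: pose=(1,4,W); sL=90/89, sR=90/73; mL=45/89, mR=-7290/6497; mL+mR=-45/73 → advance -1; mR−mL=-10575/6497 → turn -1·90°
n=2: pose=(2,4,N); sL=45/52, sR=45/74; mL=45/104, mR=-2835/3848; mL+mR=-45/148 → advance -1; mR−mL=-1125/962 → turn -1·90°
n=3: pose=(2,3,E); sL=18/37, sR=18/41; mL=9/37, mR=-702/1517; mL+mR=-9/41 → advance -1; mR−mL=-1071/1517 → turn -1·90°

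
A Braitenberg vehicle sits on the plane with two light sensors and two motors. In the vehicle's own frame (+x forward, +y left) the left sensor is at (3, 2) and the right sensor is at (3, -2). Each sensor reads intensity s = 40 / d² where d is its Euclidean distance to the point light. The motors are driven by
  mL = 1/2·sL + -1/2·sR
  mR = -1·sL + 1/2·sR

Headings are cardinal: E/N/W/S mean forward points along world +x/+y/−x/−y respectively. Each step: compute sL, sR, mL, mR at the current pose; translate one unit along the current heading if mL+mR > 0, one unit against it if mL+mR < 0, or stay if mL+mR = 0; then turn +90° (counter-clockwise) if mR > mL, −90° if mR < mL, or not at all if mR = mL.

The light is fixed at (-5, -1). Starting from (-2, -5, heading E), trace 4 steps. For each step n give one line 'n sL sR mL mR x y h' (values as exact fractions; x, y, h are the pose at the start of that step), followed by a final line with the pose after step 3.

0 1 5/9 2/9 -13/18 -2 -5 E
1 8/13 40/49 -64/637 -132/637 -3 -5 S
2 20/13 20 -120/13 110/13 -3 -4 W
3 40/61 40/37 -480/2257 -260/2257 -2 -4 S
final -2 -3 E

n=0: pose=(-2,-5,E); sL=1, sR=5/9; mL=2/9, mR=-13/18; mL+mR=-1/2 → advance -1; mR−mL=-17/18 → turn -1·90°
n=1: pose=(-3,-5,S); sL=8/13, sR=40/49; mL=-64/637, mR=-132/637; mL+mR=-4/13 → advance -1; mR−mL=-68/637 → turn -1·90°
n=2: pose=(-3,-4,W); sL=20/13, sR=20; mL=-120/13, mR=110/13; mL+mR=-10/13 → advance -1; mR−mL=230/13 → turn +1·90°
n=3: pose=(-2,-4,S); sL=40/61, sR=40/37; mL=-480/2257, mR=-260/2257; mL+mR=-20/61 → advance -1; mR−mL=220/2257 → turn +1·90°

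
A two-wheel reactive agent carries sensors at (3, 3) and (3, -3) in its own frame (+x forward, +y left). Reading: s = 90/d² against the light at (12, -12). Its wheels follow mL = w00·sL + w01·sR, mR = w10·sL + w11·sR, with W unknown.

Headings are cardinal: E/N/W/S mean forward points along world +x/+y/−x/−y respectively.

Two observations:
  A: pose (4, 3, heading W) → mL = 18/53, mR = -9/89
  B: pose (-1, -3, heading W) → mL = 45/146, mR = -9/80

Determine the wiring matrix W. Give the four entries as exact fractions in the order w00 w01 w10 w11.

obs A: pose=(4,3,W) → sL=18/53, sR=18/89, mL=18/53, mR=-9/89
obs B: pose=(-1,-3,W) → sL=45/146, sR=9/40, mL=45/146, mR=-9/80
sensor matrix S = [[18/53, 18/89], [45/146, 9/40]]; det S = 96957/6886820
solve [mL_A; mL_B] = S·[w00; w01] and [mR_A; mR_B] = S·[w10; w11]:
  w00 = 1, w01 = 0, w10 = 0, w11 = -1/2

1 0 0 -1/2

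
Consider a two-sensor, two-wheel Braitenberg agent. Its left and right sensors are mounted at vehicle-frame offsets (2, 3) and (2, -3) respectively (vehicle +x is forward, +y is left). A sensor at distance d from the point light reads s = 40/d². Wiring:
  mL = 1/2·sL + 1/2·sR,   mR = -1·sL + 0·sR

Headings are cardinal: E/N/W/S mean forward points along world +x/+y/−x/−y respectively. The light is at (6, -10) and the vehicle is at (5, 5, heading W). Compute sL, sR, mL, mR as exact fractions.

40/153 40/333 120/629 -40/153

left sensor world pos  = (3, 2); dL² = 153
right sensor world pos = (3, 8); dR² = 333
sL = 40/153 = 40/153
sR = 40/333 = 40/333
mL = 1/2·sL + 1/2·sR = 120/629
mR = -1·sL + 0·sR = -40/153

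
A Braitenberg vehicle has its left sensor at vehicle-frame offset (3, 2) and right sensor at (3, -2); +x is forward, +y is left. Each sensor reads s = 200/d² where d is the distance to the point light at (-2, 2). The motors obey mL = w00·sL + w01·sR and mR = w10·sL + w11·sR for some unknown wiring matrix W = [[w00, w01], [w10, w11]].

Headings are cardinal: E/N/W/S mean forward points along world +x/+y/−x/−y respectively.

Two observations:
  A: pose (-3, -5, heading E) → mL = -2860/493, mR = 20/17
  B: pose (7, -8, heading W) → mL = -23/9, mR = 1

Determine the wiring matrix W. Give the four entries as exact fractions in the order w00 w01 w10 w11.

obs A: pose=(-3,-5,E) → sL=200/29, sR=40/17, mL=-2860/493, mR=20/17
obs B: pose=(7,-8,W) → sL=10/9, sR=2, mL=-23/9, mR=1
sensor matrix S = [[200/29, 40/17], [10/9, 2]]; det S = 49600/4437
solve [mL_A; mL_B] = S·[w00; w01] and [mR_A; mR_B] = S·[w10; w11]:
  w00 = -1/2, w01 = -1, w10 = 0, w11 = 1/2

-1/2 -1 0 1/2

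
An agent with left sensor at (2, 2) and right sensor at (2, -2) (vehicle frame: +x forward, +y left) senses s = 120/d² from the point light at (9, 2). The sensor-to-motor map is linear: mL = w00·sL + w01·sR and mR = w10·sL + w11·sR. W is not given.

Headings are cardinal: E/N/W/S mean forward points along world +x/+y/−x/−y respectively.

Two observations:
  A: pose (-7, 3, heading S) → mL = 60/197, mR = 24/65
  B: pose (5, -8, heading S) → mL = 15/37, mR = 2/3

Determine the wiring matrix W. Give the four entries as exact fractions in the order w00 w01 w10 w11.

1/2 0 0 1

obs A: pose=(-7,3,S) → sL=120/197, sR=24/65, mL=60/197, mR=24/65
obs B: pose=(5,-8,S) → sL=30/37, sR=2/3, mL=15/37, mR=2/3
sensor matrix S = [[120/197, 24/65], [30/37, 2/3]]; det S = 10112/94757
solve [mL_A; mL_B] = S·[w00; w01] and [mR_A; mR_B] = S·[w10; w11]:
  w00 = 1/2, w01 = 0, w10 = 0, w11 = 1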